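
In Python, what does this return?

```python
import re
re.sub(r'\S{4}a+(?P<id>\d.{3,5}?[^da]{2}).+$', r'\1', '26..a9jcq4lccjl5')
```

This matches exactly 4 of a non-whitespace character, then one or more of the literal 'a'; then a digit, then 3 to 5 of any character (lazy), then exactly 2 of any character except [da] (captured as 'id'); then one or more of any character; then anchored at the end.
With the lazy modifier that quantifier settles for the fewest repetitions that let the rest of the pattern succeed (the atoms after it are unaffected and can still be greedy).
Matches: at [0:16] → '26..a9jcq4lccjl5'.
`\1` in the replacement pulls in group 1's text for each match.

'9jcq4l'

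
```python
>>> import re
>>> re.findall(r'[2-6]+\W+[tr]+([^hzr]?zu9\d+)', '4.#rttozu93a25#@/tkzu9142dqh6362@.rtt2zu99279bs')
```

This matches one or more of a character in [2-6], then one or more of a non-word character, then one or more of one of [tr]; then optionally any character except [hzr], then the literal 'zu9', then one or more of a digit (captured).
Scanning left to right: at [0:11] match '4.#rttozu93', group 1 = 'ozu93'; at [12:25] match '25#@/tkzu9142', group 1 = 'kzu9142'; at [28:45] match '6362@.rtt2zu99279', group 1 = '2zu99279'.
`findall` collects group 1 from each match (3 total).

['ozu93', 'kzu9142', '2zu99279']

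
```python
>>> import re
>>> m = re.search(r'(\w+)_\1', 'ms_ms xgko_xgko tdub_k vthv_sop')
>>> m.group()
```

'ms_ms'

A backreference is literal: `\1` must see the identical characters the first group matched.
`re.search` scans for the first position where the pattern succeeds.
The match spans [0:5] → 'ms_ms'.
Captured: group 1 = 'ms'.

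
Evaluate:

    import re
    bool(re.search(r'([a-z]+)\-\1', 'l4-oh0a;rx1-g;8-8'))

After group 1 captures some text, `\1` only succeeds where that same text appears again.
Here nothing in the string fits, so the call returns None, and `bool(None)` is False.

False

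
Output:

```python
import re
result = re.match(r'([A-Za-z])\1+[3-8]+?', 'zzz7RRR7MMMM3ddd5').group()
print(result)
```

`match` is anchored at position 0; if the pattern doesn't fit there, it returns None.
The match spans [0:4] → 'zzz7'.

zzz7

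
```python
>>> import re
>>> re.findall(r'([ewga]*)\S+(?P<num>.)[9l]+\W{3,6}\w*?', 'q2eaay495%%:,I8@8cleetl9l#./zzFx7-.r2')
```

[('', '9')]

Pattern: zero or more of one of [ewga] (captured); then one or more of a non-whitespace character; then any character (captured as 'num'); then one or more of one of [9l], then 3 to 6 of a non-word character, then zero or more of a word character (lazy).
Matches: at [0:28] match 'q2eaay495%%:,I8@8cleetl9l#./', groups = ('', '9').
2 groups means the one result is a tuple of 2 captured strings — 1 here.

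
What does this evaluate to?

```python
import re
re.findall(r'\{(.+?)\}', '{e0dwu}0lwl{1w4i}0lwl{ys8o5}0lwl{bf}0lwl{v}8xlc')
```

['e0dwu', '1w4i', 'ys8o5', 'bf', 'v']

Lazy quantifiers expand one character at a time until the remainder of the pattern can match.
Walking the string: at [0:7] match '{e0dwu}', group 1 = 'e0dwu'; at [11:17] match '{1w4i}', group 1 = '1w4i'; at [21:28] match '{ys8o5}', group 1 = 'ys8o5'; at [32:36] match '{bf}', group 1 = 'bf'; at [40:43] match '{v}', group 1 = 'v'.
`findall` collects group 1 from each match (5 total).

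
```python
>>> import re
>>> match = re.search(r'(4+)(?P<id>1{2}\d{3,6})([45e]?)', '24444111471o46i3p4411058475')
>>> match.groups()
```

('4444', '111471', '')

The match spans [1:11] → '4444111471'.
Captured: group 1 = '4444', group 2 = '111471', group 3 = ''.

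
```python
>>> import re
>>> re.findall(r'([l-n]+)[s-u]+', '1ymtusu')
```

['m']

Pattern: one or more of a character in [l-n] (captured); then one or more of a character in [s-u].
Walking the string: at [2:7] match 'mtusu', group 1 = 'm'.
Because there's exactly one group, `findall` drops the full match and keeps group 1 from the one hit.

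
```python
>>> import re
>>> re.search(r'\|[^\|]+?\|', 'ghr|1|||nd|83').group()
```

'|1|'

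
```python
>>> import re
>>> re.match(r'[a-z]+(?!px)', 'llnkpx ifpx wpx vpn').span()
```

`match` is anchored at position 0; if the pattern doesn't fit there, it returns None.
The match spans [0:6] → 'llnkpx'.

(0, 6)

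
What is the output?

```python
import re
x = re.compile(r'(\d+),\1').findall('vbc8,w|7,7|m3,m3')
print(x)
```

`\1` has to match the exact text group 1 already captured.
Because there's exactly one group, `findall` drops the full match and keeps group 1 from the one hit.

['7']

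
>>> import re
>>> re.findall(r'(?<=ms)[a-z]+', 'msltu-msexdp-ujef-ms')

['ltu', 'exdp']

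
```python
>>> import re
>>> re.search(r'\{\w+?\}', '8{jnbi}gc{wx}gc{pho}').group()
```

'{jnbi}'

The match spans [1:7] → '{jnbi}'.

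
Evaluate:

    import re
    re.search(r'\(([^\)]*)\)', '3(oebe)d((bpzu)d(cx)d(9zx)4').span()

The match spans [1:7] → '(oebe)'.

(1, 7)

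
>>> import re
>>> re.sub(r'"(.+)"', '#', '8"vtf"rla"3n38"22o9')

Each match is replaced by '#'.

'8#22o9'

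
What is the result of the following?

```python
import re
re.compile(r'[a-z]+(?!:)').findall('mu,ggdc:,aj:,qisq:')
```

['mu', 'ggd', 'a', 'qis']

A negative assertion filters positions out without eating any characters.
Since nothing is captured, `findall` lists the 4 matched substrings directly.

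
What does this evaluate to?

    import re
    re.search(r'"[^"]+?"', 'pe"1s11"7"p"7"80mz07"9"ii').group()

The match spans [2:8] → '"1s11"'.

'"1s11"'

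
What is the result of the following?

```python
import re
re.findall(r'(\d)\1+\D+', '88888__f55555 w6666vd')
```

['8', '5', '6']

The backreference `\1` re-matches whatever the first group consumed, character for character.
Matches: at [0:8] match '88888__f', group 1 = '8'; at [8:15] match '55555 w', group 1 = '5'; at [15:21] match '6666vd', group 1 = '6'.
`findall` collects group 1 from each match (3 total).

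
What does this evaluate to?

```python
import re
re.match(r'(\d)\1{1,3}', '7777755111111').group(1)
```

`\1` has to match the exact text group 1 already captured.
`re.match` only tries the pattern at the start of the string.
The match spans [0:4] → '7777'.
Captured: group 1 = '7'.

'7'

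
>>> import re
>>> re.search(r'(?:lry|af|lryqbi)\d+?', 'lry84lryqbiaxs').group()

The match spans [0:4] → 'lry8'.

'lry8'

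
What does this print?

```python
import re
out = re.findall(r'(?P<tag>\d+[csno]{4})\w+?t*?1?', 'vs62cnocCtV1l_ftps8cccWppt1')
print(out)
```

['62cnoc']

The pattern matches one or more of a digit, then exactly 4 of one of [csno] (captured as 'tag'); then one or more of a word character (lazy), then zero or more of a literal 't' (lazy), then optionally the literal '1'.
Walking the string: at [2:9] match '62cnocC', group 1 = '62cnoc'.
One capturing group, so `findall` returns just the captured substring from the one match — 1 in all.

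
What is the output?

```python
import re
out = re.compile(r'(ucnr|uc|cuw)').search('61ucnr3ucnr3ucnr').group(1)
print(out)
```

The match spans [2:6] → 'ucnr'.
Captured: group 1 = 'ucnr'.

ucnr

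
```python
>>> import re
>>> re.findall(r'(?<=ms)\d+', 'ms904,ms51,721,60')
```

Lookahead/lookbehind check context without consuming it, so the matched span excludes the asserted characters.
Matches: at [2:5] → '904'; at [8:10] → '51'.
`findall` yields the raw match text (2 of them) because the pattern has no groups.

['904', '51']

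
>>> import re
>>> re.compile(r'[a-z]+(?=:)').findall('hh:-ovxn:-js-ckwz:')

['hh', 'ovxn', 'ckwz']

The `(?=…)`/`(?<=…)` assertion just peeks at neighbouring text; it doesn't advance the match position.
Since nothing is captured, `findall` lists the 3 matched substrings directly.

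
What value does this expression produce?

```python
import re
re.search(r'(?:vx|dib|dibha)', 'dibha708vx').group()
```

Alternation isn't longest-match — the leftmost alternative that fits at this position is chosen.
The match spans [0:3] → 'dib'.

'dib'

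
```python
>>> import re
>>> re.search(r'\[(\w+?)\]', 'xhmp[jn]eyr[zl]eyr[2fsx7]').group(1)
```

'jn'

`re.search` scans for the first position where the pattern succeeds.
The match spans [4:8] → '[jn]'.
Captured: group 1 = 'jn'.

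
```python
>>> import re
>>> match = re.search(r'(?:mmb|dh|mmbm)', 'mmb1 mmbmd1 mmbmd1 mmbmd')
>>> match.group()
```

`re.search` scans for the first position where the pattern succeeds.
The match spans [0:3] → 'mmb'.

'mmb'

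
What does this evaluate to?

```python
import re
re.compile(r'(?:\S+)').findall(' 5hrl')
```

This matches one or more of a non-whitespace character (non-capturing group).
Matches: at [1:5] → '5hrl'.
No capturing groups, so `findall` returns the 1 full match string.

['5hrl']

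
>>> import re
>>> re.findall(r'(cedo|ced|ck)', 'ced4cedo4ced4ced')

The regex engine tests alternatives in the order written; an earlier branch that matches wins even if a later one would match more.
Because there's exactly one group, `findall` drops the full match and keeps group 1 from each hit.

['ced', 'cedo', 'ced', 'ced']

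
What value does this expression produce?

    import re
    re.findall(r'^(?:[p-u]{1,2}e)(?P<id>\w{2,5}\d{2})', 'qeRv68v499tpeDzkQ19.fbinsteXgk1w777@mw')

The pattern matches anchored at the start of the string; then 1 to 2 of a character in [p-u], then the literal 'e' (non-capturing group); then 2 to 5 of a word character, then exactly 2 of a digit (captured as 'id').
Matches: at [0:9] match 'qeRv68v49', group 1 = 'Rv68v49'.
One capturing group, so `findall` returns just the captured substring from the one match — 1 in all.

['Rv68v49']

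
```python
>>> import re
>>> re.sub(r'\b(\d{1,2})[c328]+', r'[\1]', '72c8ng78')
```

'[72]ng78'

Pattern: a word boundary (`\b`, zero-width); then 1 to 2 of a digit (captured); then one or more of one of [c328].
Matches: at [0:4] → '72c8'.
`\1` in the replacement pulls in group 1's text for each match.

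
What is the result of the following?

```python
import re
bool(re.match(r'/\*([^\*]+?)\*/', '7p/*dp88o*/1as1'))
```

`re.match` only tries the pattern at the start of the string.
Here the string doesn't start with a match, so the call returns None, and `bool(None)` is False.

False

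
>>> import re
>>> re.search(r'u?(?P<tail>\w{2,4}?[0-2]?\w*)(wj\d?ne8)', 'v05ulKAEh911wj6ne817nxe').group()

'v05ulKAEh911wj6ne8'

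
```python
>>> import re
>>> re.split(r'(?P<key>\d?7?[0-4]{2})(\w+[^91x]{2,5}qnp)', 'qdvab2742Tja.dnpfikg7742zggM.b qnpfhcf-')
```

['qdvab2742Tja.dnpfikg', '7742', 'zggM.b qnp', 'fhcf-']

The group in the pattern means `split` returns the separators' captures alongside the pieces.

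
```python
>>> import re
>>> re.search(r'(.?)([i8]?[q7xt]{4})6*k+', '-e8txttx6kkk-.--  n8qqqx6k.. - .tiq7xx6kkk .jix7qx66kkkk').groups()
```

The pattern matches optionally any character (captured); then optionally one of [i8], then exactly 4 of one of [q7xt] (captured); then zero or more of a literal '6', then one or more of the literal 'k'.
`re.search` scans for the first position where the pattern succeeds.
The match spans [3:12] → 'txttx6kkk'.
Captured: group 1 = 't', group 2 = 'xttx'.

('t', 'xttx')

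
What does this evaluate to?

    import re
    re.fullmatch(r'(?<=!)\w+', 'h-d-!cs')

None

Because the assertion is zero-width, the text it checks is not consumed and won't appear in the result.
`re.fullmatch` is like wrapping the pattern in `^…$` (in single-line mode).
Here there's no way to consume every character, so the call returns None.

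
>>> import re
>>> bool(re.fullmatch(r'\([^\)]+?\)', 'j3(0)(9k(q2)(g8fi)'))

False

`re.fullmatch` is like wrapping the pattern in `^…$` (in single-line mode).
Here the string isn't matched end-to-end, so the call returns None, and `bool(None)` is False.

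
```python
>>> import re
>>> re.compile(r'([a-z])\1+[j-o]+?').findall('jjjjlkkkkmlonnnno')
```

['j', 'k', 'n']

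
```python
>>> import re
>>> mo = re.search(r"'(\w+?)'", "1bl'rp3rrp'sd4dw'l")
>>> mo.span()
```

(3, 11)

`re.search` scans for the first position where the pattern succeeds.
The match spans [3:11] → "'rp3rrp'".
Captured: group 1 = 'rp3rrp'.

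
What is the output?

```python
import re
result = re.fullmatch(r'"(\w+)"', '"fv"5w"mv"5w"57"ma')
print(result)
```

None

`re.fullmatch` is like wrapping the pattern in `^…$` (in single-line mode).
Here the pattern can't cover the whole string, so the call returns None.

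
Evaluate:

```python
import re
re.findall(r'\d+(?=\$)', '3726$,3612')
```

['3726']

The lookaround is zero-width — it requires the adjacent text to match without consuming it, so the asserted text isn't part of the match.
No capturing groups, so `findall` returns the 1 full match string.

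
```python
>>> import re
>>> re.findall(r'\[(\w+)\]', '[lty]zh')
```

['lty']

Scanning left to right: at [0:5] match '[lty]', group 1 = 'lty'.
Because there's exactly one group, `findall` drops the full match and keeps group 1 from the one hit.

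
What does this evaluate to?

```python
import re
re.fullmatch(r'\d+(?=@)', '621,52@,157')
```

None

`re.fullmatch` is like wrapping the pattern in `^…$` (in single-line mode).
Here the pattern can't cover the whole string, so the call returns None.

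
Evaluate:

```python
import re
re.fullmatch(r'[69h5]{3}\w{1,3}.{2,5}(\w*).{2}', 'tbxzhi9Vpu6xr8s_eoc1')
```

`re.fullmatch` requires the pattern to consume the entire string.
Here the pattern can't cover the whole string, so the call returns None.

None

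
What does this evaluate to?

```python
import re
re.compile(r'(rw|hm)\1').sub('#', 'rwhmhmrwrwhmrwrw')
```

'rw##hm#'

The backreference `\1` re-matches whatever the first group consumed, character for character.
Matches: at [2:6] → 'hmhm'; at [6:10] → 'rwrw'; at [12:16] → 'rwrw'.
Each match is replaced by '#'.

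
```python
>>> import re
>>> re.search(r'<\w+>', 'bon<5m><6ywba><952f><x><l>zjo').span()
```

(3, 7)

The match spans [3:7] → '<5m>'.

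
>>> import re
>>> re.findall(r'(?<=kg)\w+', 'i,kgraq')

['raq']

The positive lookaround only admits positions where the adjacent text matches; those characters stay outside the span.
`findall` yields the raw match text (1 of them) because the pattern has no groups.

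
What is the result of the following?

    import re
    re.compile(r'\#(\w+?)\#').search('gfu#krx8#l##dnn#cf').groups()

Unlike `match`, `search` isn't anchored — it looks for the pattern anywhere in the string.
The match spans [3:9] → '#krx8#'.
Captured: group 1 = 'krx8'.

('krx8',)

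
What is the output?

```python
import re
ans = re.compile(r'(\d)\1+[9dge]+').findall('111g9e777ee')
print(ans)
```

`\1` has to match the exact text group 1 already captured.
`findall` collects group 1 from each match (2 total).

['1', '7']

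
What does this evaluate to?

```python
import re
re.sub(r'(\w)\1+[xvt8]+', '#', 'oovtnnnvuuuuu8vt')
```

A backreference is literal: `\1` must see the identical characters the first group matched.
Every occurrence is swapped for '#'.

'###'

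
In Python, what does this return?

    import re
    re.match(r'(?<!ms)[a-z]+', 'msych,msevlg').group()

`re.match` only tries the pattern at the start of the string.
The match spans [0:5] → 'msych'.

'msych'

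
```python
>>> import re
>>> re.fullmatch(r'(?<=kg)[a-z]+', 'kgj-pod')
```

`re.fullmatch` requires the pattern to consume the entire string.
Here there's no way to consume every character, so the call returns None.

None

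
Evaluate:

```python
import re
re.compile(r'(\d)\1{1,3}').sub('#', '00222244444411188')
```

After group 1 captures some text, `\1` only succeeds where that same text appears again.
Matches: at [0:2] → '00'; at [2:6] → '2222'; at [6:10] → '4444'; at [10:12] → '44'; at [12:15] → '111'; ….
Each match is replaced by '#'.

'######'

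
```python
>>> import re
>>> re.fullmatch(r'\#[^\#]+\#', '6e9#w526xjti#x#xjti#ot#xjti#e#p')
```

For `fullmatch`, every character of the input must be accounted for by the pattern.
Here there's no way to consume every character, so the call returns None.

None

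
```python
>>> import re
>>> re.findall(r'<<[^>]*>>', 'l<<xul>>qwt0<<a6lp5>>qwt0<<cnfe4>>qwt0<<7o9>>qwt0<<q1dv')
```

['<<xul>>', '<<a6lp5>>', '<<cnfe4>>', '<<7o9>>']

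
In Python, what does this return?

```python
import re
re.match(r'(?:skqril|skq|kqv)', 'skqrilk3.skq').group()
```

'skqril'

Alternation tries branches left to right and keeps the first one that lets the overall match succeed at that position.
`re.match` won't scan ahead — the pattern has to work from the very first character.
The match spans [0:6] → 'skqril'.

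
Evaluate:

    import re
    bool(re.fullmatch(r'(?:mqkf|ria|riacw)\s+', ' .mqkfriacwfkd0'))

`re.fullmatch` requires the pattern to consume the entire string.
Here there's no way to consume every character, so the call returns None, and `bool(None)` is False.

False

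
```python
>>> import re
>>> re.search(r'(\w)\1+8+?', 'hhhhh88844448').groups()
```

`\1` is not a pattern — it's the concrete string captured by group 1, re-applied verbatim.
Unlike `match`, `search` isn't anchored — it looks for the pattern anywhere in the string.
The match spans [0:6] → 'hhhhh8'.
Captured: group 1 = 'h'.

('h',)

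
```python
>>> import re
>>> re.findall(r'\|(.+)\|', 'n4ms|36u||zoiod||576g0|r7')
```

['36u||zoiod||576g0']

`findall` collects group 1 from the one match (1 total).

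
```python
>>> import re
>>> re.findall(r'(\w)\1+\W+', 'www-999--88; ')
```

['w', '9', '8']

The backreference `\1` re-matches whatever the first group consumed, character for character.
Matches: at [0:4] match 'www-', group 1 = 'w'; at [4:9] match '999--', group 1 = '9'; at [9:13] match '88; ', group 1 = '8'.
Because there's exactly one group, `findall` drops the full match and keeps group 1 from each hit.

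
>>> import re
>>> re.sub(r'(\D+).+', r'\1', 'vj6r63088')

'vj'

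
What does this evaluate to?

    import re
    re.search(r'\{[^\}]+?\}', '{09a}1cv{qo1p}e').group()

The match spans [0:5] → '{09a}'.

'{09a}'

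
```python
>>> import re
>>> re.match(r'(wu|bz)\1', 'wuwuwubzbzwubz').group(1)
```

'wu'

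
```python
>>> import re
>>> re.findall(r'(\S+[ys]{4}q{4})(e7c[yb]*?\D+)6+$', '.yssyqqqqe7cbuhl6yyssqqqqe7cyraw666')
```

[('.yssyqqqqe7cbuhl6yyssqqqq', 'e7cyraw')]

The pattern matches one or more of a non-whitespace character, then exactly 4 of one of [ys], then exactly 4 of a literal 'q' (captured); then the literal 'e7c', then zero or more of one of [yb] (lazy), then one or more of a non-digit (captured); then one or more of a literal '6'; then anchored at the end.
Scanning left to right: at [0:35] match '.yssyqqqqe7cbuhl6yyssqqqqe7cyraw666', groups = ('.yssyqqqqe7cbuhl6yyssqqqq', 'e7cyraw').
With 2 capturing groups, `findall` returns a 2-tuple per match.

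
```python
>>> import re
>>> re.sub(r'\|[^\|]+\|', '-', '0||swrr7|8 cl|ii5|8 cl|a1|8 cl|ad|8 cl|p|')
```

'0|-8 cl-8 cl-8 cl-8 cl-'

Matches: at [2:9] → '|swrr7|'; at [13:18] → '|ii5|'; at [22:26] → '|a1|'; at [30:34] → '|ad|'; at [38:41] → '|p|'.
Every occurrence is swapped for '-'.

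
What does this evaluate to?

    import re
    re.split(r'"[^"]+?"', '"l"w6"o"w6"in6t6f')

['', 'w6', 'w6"in6t6f']

Splitting on the pattern gives 3 pieces.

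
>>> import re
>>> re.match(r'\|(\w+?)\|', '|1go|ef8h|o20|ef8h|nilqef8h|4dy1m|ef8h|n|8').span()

`re.match` only tries the pattern at the start of the string.
The match spans [0:5] → '|1go|'.
Captured: group 1 = '1go'.

(0, 5)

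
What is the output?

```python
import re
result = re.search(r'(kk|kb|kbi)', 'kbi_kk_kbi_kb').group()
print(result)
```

The regex engine tests alternatives in the order written; an earlier branch that matches wins even if a later one would match more.
`search` walks the string left to right and returns the first match it finds.
The match spans [0:2] → 'kb'.
Captured: group 1 = 'kb'.

kb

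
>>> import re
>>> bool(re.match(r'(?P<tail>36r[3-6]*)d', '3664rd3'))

False

`re.match` won't scan ahead — the pattern has to work from the very first character.
Here the string doesn't start with a match, so the call returns None, and `bool(None)` is False.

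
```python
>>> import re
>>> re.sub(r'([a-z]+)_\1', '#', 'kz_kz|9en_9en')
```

'#|9en_9en'

A backreference is literal: `\1` must see the identical characters the first group matched.
Every occurrence is swapped for '#'.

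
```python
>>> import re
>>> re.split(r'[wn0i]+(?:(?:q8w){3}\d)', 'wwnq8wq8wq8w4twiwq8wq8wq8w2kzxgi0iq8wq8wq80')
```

['', 't', 'kzxgi0iq8wq8wq80']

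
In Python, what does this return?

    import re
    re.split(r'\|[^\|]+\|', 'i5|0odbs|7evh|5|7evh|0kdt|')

['i5', '7evh', '7evh', '']

Splitting on the pattern gives 4 pieces.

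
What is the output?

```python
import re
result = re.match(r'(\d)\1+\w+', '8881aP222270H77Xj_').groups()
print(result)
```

('8',)

The match spans [0:18] → '8881aP222270H77Xj_'.
Captured: group 1 = '8'.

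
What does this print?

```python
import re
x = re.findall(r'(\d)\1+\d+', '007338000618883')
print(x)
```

The backreference `\1` re-matches whatever the first group consumed, character for character.
Because there's exactly one group, `findall` drops the full match and keeps group 1 from the one hit.

['0']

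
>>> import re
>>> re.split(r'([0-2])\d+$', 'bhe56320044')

['bhe563', '2', '']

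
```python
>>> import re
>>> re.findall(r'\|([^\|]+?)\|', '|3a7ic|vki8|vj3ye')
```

Matches: at [0:7] match '|3a7ic|', group 1 = '3a7ic'.
Because there's exactly one group, `findall` drops the full match and keeps group 1 from the one hit.

['3a7ic']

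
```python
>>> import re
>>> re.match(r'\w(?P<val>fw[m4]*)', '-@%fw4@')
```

None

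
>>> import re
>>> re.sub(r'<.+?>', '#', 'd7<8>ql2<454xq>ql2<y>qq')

Matches: at [2:5] → '<8>'; at [8:15] → '<454xq>'; at [18:21] → '<y>'.
`sub` substitutes '#' at each match site.

'd7#ql2#ql2#qq'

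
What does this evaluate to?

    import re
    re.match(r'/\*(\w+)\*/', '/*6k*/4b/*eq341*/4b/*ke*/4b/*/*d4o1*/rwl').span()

(0, 6)

`match` is anchored at position 0; if the pattern doesn't fit there, it returns None.
The match spans [0:6] → '/*6k*/'.
Captured: group 1 = '6k'.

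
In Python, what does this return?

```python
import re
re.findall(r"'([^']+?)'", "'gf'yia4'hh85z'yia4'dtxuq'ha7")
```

Walking the string: at [0:4] match "'gf'", group 1 = 'gf'; at [8:15] match "'hh85z'", group 1 = 'hh85z'; at [19:26] match "'dtxuq'", group 1 = 'dtxuq'.
`findall` collects group 1 from each match (3 total).

['gf', 'hh85z', 'dtxuq']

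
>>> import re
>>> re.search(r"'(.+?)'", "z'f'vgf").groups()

('f',)

The match spans [1:4] → "'f'".
Captured: group 1 = 'f'.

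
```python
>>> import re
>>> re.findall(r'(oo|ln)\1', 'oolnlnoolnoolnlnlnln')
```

After group 1 captures some text, `\1` only succeeds where that same text appears again.
Because there's exactly one group, `findall` drops the full match and keeps group 1 from each hit.

['ln', 'ln', 'ln']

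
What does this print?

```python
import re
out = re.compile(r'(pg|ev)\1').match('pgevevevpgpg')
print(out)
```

None

`\1` is not a pattern — it's the concrete string captured by group 1, re-applied verbatim.
`match` is anchored at position 0; if the pattern doesn't fit there, it returns None.
Here position 0 doesn't satisfy it, so the call returns None.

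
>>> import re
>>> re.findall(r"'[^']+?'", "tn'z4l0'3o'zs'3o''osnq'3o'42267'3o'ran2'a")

With no groups in the pattern, `findall` gives back each whole match — 5 here.

["'z4l0'", "'zs'", "'osnq'", "'42267'", "'ran2'"]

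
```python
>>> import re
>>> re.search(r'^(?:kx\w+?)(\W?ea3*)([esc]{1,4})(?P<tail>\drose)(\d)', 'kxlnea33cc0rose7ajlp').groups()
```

('ea33', 'cc', '0rose', '7')

The match spans [0:16] → 'kxlnea33cc0rose7'.
Captured: group 1 = 'ea33', group 2 = 'cc', group 3 = '0rose', group 4 = '7'.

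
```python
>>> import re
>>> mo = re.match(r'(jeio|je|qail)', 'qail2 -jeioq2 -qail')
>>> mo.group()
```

With `match`, the pattern is implicitly anchored at the beginning.
The match spans [0:4] → 'qail'.

'qail'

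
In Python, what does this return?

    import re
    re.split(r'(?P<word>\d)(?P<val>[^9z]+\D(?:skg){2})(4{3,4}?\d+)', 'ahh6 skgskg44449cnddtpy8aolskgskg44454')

Pattern: a digit (captured as 'word'); then one or more of any character except [9z], then a non-digit, then the literal 'skg' repeated 2 times (captured as 'val'); then 3 to 4 of the literal '4' (lazy), then one or more of a digit (captured).
Matches to split on: at [15:38] → '9cnddtpy8aolskgskg44454'.
`re.split` interleaves the captured-group text with the surrounding fragments.

['ahh6 skgskg4444', '9', 'cnddtpy8aolskgskg', '44454', '']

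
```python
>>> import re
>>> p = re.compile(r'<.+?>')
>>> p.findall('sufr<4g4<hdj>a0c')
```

`findall` yields the raw match text (1 of them) because the pattern has no groups.

['<4g4<hdj>']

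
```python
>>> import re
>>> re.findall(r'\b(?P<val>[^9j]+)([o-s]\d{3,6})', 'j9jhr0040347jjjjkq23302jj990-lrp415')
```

Pattern: a word boundary (`\b`, zero-width); then one or more of any character except [9j] (captured as 'val'); then a character in [o-s], then 3 to 6 of a digit (captured).
Matches: at [28:35] match '-lrp415', groups = ('-lr', 'p415').
Multiple groups make `findall` return tuples — one 2-tuple for the one match.

[('-lr', 'p415')]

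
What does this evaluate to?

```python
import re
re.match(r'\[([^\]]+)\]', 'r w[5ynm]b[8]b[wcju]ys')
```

None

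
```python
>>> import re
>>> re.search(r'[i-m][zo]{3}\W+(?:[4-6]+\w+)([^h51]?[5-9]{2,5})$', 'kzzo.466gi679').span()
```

This matches a character in [i-m], then exactly 3 of one of [zo], then one or more of a non-word character; then one or more of a character in [4-6], then one or more of a word character (non-capturing group); then optionally any character except [h51], then 2 to 5 of a character in [5-9] (captured); then anchored at the end.
`re.search` scans for the first position where the pattern succeeds.
The match spans [0:13] → 'kzzo.466gi679'.
Captured: group 1 = '79'.

(0, 13)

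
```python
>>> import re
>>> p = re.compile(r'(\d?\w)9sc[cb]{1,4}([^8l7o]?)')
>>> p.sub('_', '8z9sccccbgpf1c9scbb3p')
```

'_pf_p'

Each match is replaced by '_'.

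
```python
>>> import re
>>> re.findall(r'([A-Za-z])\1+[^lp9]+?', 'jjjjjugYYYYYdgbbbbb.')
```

['j', 'Y', 'b']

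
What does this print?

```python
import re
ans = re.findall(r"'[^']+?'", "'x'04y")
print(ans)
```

["'x'"]

`findall` yields the raw match text (1 of them) because the pattern has no groups.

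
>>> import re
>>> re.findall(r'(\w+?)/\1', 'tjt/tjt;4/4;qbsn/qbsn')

After group 1 captures some text, `\1` only succeeds where that same text appears again.
Walking the string: at [0:7] match 'tjt/tjt', group 1 = 'tjt'; at [8:11] match '4/4', group 1 = '4'; at [12:21] match 'qbsn/qbsn', group 1 = 'qbsn'.
Because there's exactly one group, `findall` drops the full match and keeps group 1 from each hit.

['tjt', '4', 'qbsn']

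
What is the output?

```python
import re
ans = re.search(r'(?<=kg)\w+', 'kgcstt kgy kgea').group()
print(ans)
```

cstt

Lookahead/lookbehind check context without consuming it, so the matched span excludes the asserted characters.
Unlike `match`, `search` isn't anchored — it looks for the pattern anywhere in the string.
The match spans [2:6] → 'cstt'.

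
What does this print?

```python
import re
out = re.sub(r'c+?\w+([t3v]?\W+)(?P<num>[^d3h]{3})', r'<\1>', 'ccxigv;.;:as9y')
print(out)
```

`\1` in the replacement pulls in group 1's text for each match.

<;.;:>y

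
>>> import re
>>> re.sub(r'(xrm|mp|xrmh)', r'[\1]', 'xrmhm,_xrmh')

'[xrm]hm,_[xrm]h'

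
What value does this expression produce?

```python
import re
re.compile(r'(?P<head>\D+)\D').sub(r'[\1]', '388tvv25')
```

'388[tv]25'

This matches one or more of a non-digit (captured as 'head'); then a non-digit.
Matches: at [3:6] → 'tvv'.
Each match is replaced using the text its own group 1 captured.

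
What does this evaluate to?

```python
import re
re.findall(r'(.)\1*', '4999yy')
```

After group 1 captures some text, `\1` only succeeds where that same text appears again.
Scanning left to right: at [0:1] match '4', group 1 = '4'; at [1:4] match '999', group 1 = '9'; at [4:6] match 'yy', group 1 = 'y'.
With a single group, `findall` returns only what that group captured — 3 items.

['4', '9', 'y']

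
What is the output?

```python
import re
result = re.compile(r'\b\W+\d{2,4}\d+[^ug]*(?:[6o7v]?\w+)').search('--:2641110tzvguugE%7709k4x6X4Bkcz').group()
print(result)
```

%7709k4x6X4Bkcz

The pattern matches a word boundary (`\b`, zero-width); then one or more of a non-word character; then 2 to 4 of a digit, then one or more of a digit, then zero or more of any character except [ug]; then optionally one of [6o7v], then one or more of a word character (non-capturing group).
The match spans [18:33] → '%7709k4x6X4Bkcz'.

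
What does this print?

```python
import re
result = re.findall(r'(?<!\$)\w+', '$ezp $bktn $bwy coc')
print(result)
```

['zp', 'ktn', 'wy', 'coc']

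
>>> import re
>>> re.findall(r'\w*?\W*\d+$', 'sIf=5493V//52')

['5493V//52']

Pattern: zero or more of a word character (lazy); then zero or more of a non-word character, then one or more of a digit; then anchored at the end.
Walking the string: at [4:13] → '5493V//52'.
`findall` yields the raw match text (1 of them) because the pattern has no groups.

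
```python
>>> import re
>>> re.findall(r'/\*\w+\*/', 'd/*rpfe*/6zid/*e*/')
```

['/*rpfe*/', '/*e*/']

With no groups in the pattern, `findall` gives back each whole match — 2 here.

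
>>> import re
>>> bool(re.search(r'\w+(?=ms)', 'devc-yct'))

False

The `(?=…)`/`(?<=…)` assertion just peeks at neighbouring text; it doesn't advance the match position.
`re.search` scans for the first position where the pattern succeeds.
Here nothing in the string fits, so the call returns None, and `bool(None)` is False.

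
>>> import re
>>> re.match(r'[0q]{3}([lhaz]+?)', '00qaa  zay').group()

Pattern: exactly 3 of one of [0q]; then one or more of one of [lhaz] (lazy) (captured).
`re.match` only tries the pattern at the start of the string.
The match spans [0:4] → '00qa'.
Captured: group 1 = 'a'.

'00qa'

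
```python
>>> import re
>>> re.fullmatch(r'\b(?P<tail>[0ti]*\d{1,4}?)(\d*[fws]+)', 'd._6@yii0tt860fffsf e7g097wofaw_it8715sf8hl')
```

None

`fullmatch` succeeds only if the pattern covers the string from start to end.
Here the pattern can't cover the whole string, so the call returns None.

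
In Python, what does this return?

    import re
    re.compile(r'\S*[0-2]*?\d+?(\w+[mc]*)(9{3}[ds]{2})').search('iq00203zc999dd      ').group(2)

Pattern: zero or more of a non-whitespace character, then zero or more of a character in [0-2] (lazy), then one or more of a digit (lazy); then one or more of a word character, then zero or more of one of [mc] (captured); then exactly 3 of the literal '9', then exactly 2 of one of [ds] (captured).
Unlike `match`, `search` isn't anchored — it looks for the pattern anywhere in the string.
The match spans [0:14] → 'iq00203zc999dd'.
Captured: group 1 = 'zc', group 2 = '999dd'.

'999dd'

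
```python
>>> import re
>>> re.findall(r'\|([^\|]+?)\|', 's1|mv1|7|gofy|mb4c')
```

`findall` collects group 1 from each match (2 total).

['mv1', 'gofy']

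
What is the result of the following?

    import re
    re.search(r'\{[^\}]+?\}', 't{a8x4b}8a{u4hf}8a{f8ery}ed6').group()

'{a8x4b}'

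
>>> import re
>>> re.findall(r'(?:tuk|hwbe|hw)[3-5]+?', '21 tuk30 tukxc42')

['tuk3']

`findall` yields the raw match text (1 of them) because the pattern has no groups.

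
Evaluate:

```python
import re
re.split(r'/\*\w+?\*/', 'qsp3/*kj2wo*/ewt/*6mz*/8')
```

['qsp3', 'ewt', '8']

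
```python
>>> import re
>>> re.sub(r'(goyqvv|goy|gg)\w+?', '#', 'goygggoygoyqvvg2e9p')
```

Alternation tries branches left to right and keeps the first one that lets the overall match succeed at that position.
Every occurrence is swapped for '#'.

'##y#2e9p'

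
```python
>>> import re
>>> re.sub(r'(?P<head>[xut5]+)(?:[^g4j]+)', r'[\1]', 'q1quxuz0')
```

The pattern matches one or more of one of [xut5] (captured as 'head'); then one or more of any character except [g4j] (non-capturing group).
Matches: at [3:8] → 'uxuz0'.
The replacement refers to a captured group, so each match is rewritten using its own captured text.

'q1q[uxu]'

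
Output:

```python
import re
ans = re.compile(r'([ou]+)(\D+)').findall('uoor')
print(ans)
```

[('uoo', 'r')]

Pattern: one or more of one of [ou] (captured); then one or more of a non-digit (captured).
Scanning left to right: at [0:4] match 'uoor', groups = ('uoo', 'r').
With 2 capturing groups, `findall` returns a 2-tuple per match.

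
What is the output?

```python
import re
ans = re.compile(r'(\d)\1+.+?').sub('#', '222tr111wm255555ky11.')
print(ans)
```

#r#m2#y#

`\1` is not a pattern — it's the concrete string captured by group 1, re-applied verbatim.
Matches: at [0:4] → '222t'; at [5:9] → '111w'; at [11:17] → '55555k'; at [18:21] → '11.'.
Every occurrence is swapped for '#'.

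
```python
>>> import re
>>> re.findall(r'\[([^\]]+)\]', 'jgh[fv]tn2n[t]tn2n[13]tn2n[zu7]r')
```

One capturing group, so `findall` returns just the captured substring from each match — 4 in all.

['fv', 't', '13', 'zu7']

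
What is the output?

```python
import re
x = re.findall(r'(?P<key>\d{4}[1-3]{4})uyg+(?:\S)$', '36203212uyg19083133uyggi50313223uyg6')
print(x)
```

['50313223']

The pattern matches exactly 4 of a digit, then exactly 4 of a character in [1-3] (captured as 'key'); then the literal 'uy', then one or more of a literal 'g'; then a non-whitespace character (non-capturing group); then anchored at the end.
With a single group, `findall` returns only what that group captured — 1 item.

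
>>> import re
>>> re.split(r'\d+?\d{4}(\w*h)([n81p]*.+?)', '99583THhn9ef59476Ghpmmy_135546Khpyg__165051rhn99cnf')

['', 'THhn9ef59476Ghpmmy_135546Khpyg__165051rh', 'n9', '9cnf']

The `?` after the quantifier makes it lazy — it takes as little as possible before letting the rest of the pattern try.
Because the pattern has a capturing group, `split` also inserts each captured text between the pieces.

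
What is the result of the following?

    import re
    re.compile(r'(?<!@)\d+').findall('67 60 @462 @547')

The negative lookaround is zero-width — it rules out positions where the adjacent text would match, without consuming anything.
Matches: at [0:2] → '67'; at [3:5] → '60'; at [8:10] → '62'; at [13:15] → '47'.
With no groups in the pattern, `findall` gives back each whole match — 4 here.

['67', '60', '62', '47']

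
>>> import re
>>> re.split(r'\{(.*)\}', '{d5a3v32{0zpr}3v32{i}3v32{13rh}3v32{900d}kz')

With a capturing group present, the delimiter's captured portion is kept in the result list.

['', 'd5a3v32{0zpr}3v32{i}3v32{13rh}3v32{900d', 'kz']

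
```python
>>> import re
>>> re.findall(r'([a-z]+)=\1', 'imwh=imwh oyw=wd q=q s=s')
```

After group 1 captures some text, `\1` only succeeds where that same text appears again.
Walking the string: at [0:9] match 'imwh=imwh', group 1 = 'imwh'; at [12:15] match 'w=w', group 1 = 'w'; at [17:20] match 'q=q', group 1 = 'q'; at [21:24] match 's=s', group 1 = 's'.
`findall` collects group 1 from each match (4 total).

['imwh', 'w', 'q', 's']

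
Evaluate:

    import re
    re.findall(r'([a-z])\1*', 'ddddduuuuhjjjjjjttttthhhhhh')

['d', 'u', 'h', 'j', 't', 'h']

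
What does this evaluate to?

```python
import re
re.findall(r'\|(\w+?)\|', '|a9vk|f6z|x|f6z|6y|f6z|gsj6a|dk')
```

['a9vk', 'x', '6y', 'gsj6a']

`findall` collects group 1 from each match (4 total).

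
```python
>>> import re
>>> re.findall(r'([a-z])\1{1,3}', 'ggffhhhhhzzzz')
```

`\1` has to match the exact text group 1 already captured.
Scanning left to right: at [0:2] match 'gg', group 1 = 'g'; at [2:4] match 'ff', group 1 = 'f'; at [4:8] match 'hhhh', group 1 = 'h'; at [9:13] match 'zzzz', group 1 = 'z'.
Because there's exactly one group, `findall` drops the full match and keeps group 1 from each hit.

['g', 'f', 'h', 'z']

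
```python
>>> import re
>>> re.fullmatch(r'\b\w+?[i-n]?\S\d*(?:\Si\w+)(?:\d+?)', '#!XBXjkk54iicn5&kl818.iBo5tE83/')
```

For `fullmatch`, every character of the input must be accounted for by the pattern.
Here the pattern can't cover the whole string, so the call returns None.

None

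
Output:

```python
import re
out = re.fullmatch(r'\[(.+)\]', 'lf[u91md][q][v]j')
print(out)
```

For `fullmatch`, every character of the input must be accounted for by the pattern.
Here the pattern can't cover the whole string, so the call returns None.

None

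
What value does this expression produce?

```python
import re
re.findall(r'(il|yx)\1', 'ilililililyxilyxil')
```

The backreference `\1` re-matches whatever the first group consumed, character for character.
Because there's exactly one group, `findall` drops the full match and keeps group 1 from each hit.

['il', 'il']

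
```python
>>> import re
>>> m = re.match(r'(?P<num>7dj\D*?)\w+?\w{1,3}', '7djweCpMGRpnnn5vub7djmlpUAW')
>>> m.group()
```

The pattern matches the literal '7dj', then zero or more of a non-digit (lazy) (captured as 'num'); then one or more of a word character (lazy), then 1 to 3 of a word character.
A `+?`/`*?`/`{m,n}?` starts at its minimum and grows only as far as needed for what follows to match.
With `match`, the pattern is implicitly anchored at the beginning.
The match spans [0:7] → '7djweCp'.
Captured: group 1 = '7dj'.

'7djweCp'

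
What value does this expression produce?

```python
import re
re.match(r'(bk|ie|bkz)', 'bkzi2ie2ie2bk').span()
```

`re.match` only tries the pattern at the start of the string.
The match spans [0:2] → 'bk'.

(0, 2)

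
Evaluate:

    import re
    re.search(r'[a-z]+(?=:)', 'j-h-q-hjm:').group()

'hjm'

The `(?=…)`/`(?<=…)` assertion just peeks at neighbouring text; it doesn't advance the match position.
The match spans [6:9] → 'hjm'.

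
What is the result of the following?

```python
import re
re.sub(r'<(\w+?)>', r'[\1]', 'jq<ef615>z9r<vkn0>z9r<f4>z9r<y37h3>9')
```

'jq[ef615]z9r[vkn0]z9r[f4]z9r[y37h3]9'

Matches: at [2:9] → '<ef615>'; at [12:18] → '<vkn0>'; at [21:25] → '<f4>'; at [28:35] → '<y37h3>'.
Each match is replaced using the text its own group 1 captured.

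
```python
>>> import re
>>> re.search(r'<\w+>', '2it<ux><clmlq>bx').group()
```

'<ux>'

The match spans [3:7] → '<ux>'.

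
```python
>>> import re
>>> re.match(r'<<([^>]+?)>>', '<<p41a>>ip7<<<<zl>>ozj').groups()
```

`match` is anchored at position 0; if the pattern doesn't fit there, it returns None.
The match spans [0:8] → '<<p41a>>'.
Captured: group 1 = 'p41a'.

('p41a',)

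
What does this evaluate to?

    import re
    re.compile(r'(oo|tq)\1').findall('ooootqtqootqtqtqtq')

['oo', 'tq', 'tq', 'tq']

The backreference `\1` re-matches whatever the first group consumed, character for character.
Scanning left to right: at [0:4] match 'oooo', group 1 = 'oo'; at [4:8] match 'tqtq', group 1 = 'tq'; at [10:14] match 'tqtq', group 1 = 'tq'; at [14:18] match 'tqtq', group 1 = 'tq'.
`findall` collects group 1 from each match (4 total).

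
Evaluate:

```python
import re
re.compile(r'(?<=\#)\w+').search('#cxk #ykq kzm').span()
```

Lookahead/lookbehind check context without consuming it, so the matched span excludes the asserted characters.
The match spans [1:4] → 'cxk'.

(1, 4)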